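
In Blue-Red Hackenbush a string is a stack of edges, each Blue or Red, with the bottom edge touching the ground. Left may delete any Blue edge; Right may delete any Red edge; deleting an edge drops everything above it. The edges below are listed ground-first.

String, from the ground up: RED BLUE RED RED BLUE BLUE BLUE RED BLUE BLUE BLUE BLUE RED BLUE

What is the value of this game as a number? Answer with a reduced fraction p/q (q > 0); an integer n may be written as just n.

Build val(s[:k]) for k = 1..14, string s = RED BLUE RED RED BLUE BLUE BLUE RED BLUE BLUE BLUE BLUE RED BLUE.
val(R) = { — | 0 } → -1
val(RB) = { -1 | 0 } → -1/2
val(RBR) = { -1 | -1/2, 0 } → -3/4
val(RBRR) = { -1 | -3/4, -1/2, 0 } → -7/8
val(RBRRB) = { -1, -7/8 | -3/4, -1/2, 0 } → -13/16
val(RBRRBB) = { -1, -7/8, -13/16 | -3/4, -1/2, 0 } → -25/32
val(RBRRBBB) = { -1, -7/8, -13/16, -25/32 | -3/4, -1/2, 0 } → -49/64
val(RBRRBBBR) = { -1, -7/8, -13/16, -25/32 | -49/64, -3/4, -1/2, 0 } → -99/128
val(RBRRBBBRB) = { -1, -7/8, -13/16, -25/32, -99/128 | -49/64, -3/4, -1/2, 0 } → -197/256
val(RBRRBBBRBB) = { -1, -7/8, -13/16, -25/32, -99/128, -197/256 | -49/64, -3/4, -1/2, 0 } → -393/512
val(RBRRBBBRBBB) = { -1, -7/8, -13/16, -25/32, -99/128, -197/256, -393/512 | -49/64, -3/4, -1/2, 0 } → -785/1024
val(RBRRBBBRBBBB) = { -1, -7/8, -13/16, -25/32, -99/128, -197/256, -393/512, -785/1024 | -49/64, -3/4, -1/2, 0 } → -1569/2048
val(RBRRBBBRBBBBR) = { -1, -7/8, -13/16, -25/32, -99/128, -197/256, -393/512, -785/1024 | -1569/2048, -49/64, -3/4, -1/2, 0 } → -3139/4096
val(RBRRBBBRBBBBRB) = { -1, -7/8, -13/16, -25/32, -99/128, -197/256, -393/512, -785/1024, -3139/4096 | -1569/2048, -49/64, -3/4, -1/2, 0 } → -6277/8192

-6277/8192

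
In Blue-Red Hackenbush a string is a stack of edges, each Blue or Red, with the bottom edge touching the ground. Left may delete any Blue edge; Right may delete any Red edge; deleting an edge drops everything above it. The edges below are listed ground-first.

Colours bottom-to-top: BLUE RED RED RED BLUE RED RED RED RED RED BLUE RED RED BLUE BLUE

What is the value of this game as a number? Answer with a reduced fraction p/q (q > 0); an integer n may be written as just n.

2087/16384

val(B) = { 0 | · } gives 1
val(BR) = { 0 | 1 } gives 1/2
val(BRR) = { 0 | 1/2, 1 } gives 1/4
val(BRRR) = { 0 | 1/4, 1/2, 1 } gives 1/8
val(BRRRB) = { 0, 1/8 | 1/4, 1/2, 1 } gives 3/16
val(BRRRBR) = { 0, 1/8 | 3/16, 1/4, 1/2, 1 } gives 5/32
val(BRRRBRR) = { 0, 1/8 | 5/32, 3/16, 1/4, 1/2, 1 } gives 9/64
val(BRRRBRRR) = { 0, 1/8 | 9/64, 5/32, 3/16, 1/4, 1/2, 1 } gives 17/128
val(BRRRBRRRR) = { 0, 1/8 | 17/128, 9/64, 5/32, 3/16, 1/4, 1/2, 1 } gives 33/256
val(BRRRBRRRRR) = { 0, 1/8 | 33/256, 17/128, 9/64, 5/32, 3/16, 1/4, 1/2, 1 } gives 65/512
val(BRRRBRRRRRB) = { 0, 1/8, 65/512 | 33/256, 17/128, 9/64, 5/32, 3/16, 1/4, 1/2, 1 } gives 131/1024
val(BRRRBRRRRRBR) = { 0, 1/8, 65/512 | 131/1024, 33/256, 17/128, 9/64, 5/32, 3/16, 1/4, 1/2, 1 } gives 261/2048
val(BRRRBRRRRRBRR) = { 0, 1/8, 65/512 | 261/2048, 131/1024, 33/256, 17/128, 9/64, 5/32, 3/16, 1/4, 1/2, 1 } gives 521/4096
val(BRRRBRRRRRBRRB) = { 0, 1/8, 65/512, 521/4096 | 261/2048, 131/1024, 33/256, 17/128, 9/64, 5/32, 3/16, 1/4, 1/2, 1 } gives 1043/8192
val(BRRRBRRRRRBRRBB) = { 0, 1/8, 65/512, 521/4096, 1043/8192 | 261/2048, 131/1024, 33/256, 17/128, 9/64, 5/32, 3/16, 1/4, 1/2, 1 } gives 2087/16384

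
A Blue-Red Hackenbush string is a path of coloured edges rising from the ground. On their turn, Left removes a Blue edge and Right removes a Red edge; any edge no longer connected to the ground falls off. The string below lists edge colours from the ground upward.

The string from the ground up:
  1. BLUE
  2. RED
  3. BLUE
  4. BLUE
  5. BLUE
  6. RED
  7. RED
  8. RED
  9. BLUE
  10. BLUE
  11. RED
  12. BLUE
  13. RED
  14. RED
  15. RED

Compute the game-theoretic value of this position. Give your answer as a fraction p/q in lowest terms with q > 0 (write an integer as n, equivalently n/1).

14545/16384

Recurse on prefixes of the 15-edge string BLUE RED BLUE BLUE BLUE RED RED RED BLUE BLUE RED BLUE RED RED RED:
1 of 15 · B · max L 0 · min R +∞ => 1
2 of 15 · BR · max L 0 · min R 1 => 1/2
3 of 15 · BRB · max L 1/2 · min R 1 => 3/4
4 of 15 · BRBB · max L 3/4 · min R 1 => 7/8
5 of 15 · BRBBB · max L 7/8 · min R 1 => 15/16
6 of 15 · BRBBBR · max L 7/8 · min R 15/16 => 29/32
7 of 15 · BRBBBRR · max L 7/8 · min R 29/32 => 57/64
8 of 15 · BRBBBRRR · max L 7/8 · min R 57/64 => 113/128
9 of 15 · BRBBBRRRB · max L 113/128 · min R 57/64 => 227/256
10 of 15 · BRBBBRRRBB · max L 227/256 · min R 57/64 => 455/512
11 of 15 · BRBBBRRRBBR · max L 227/256 · min R 455/512 => 909/1024
12 of 15 · BRBBBRRRBBRB · max L 909/1024 · min R 455/512 => 1819/2048
13 of 15 · BRBBBRRRBBRBR · max L 909/1024 · min R 1819/2048 => 3637/4096
14 of 15 · BRBBBRRRBBRBRR · max L 909/1024 · min R 3637/4096 => 7273/8192
15 of 15 · BRBBBRRRBBRBRRR · max L 909/1024 · min R 7273/8192 => 14545/16384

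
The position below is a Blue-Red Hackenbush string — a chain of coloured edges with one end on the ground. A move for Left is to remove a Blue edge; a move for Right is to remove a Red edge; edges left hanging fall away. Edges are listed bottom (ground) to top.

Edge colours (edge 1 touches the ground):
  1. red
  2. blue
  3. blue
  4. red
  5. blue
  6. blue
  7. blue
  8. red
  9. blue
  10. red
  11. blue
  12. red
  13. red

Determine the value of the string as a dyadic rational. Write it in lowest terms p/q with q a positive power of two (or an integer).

Prefix values for red blue blue red blue blue blue red blue red blue red red via {L|R} + simplicity:
1 of 13 · r · max L −∞ · min R 0 — -1
2 of 13 · rb · max L -1 · min R 0 — -1/2
3 of 13 · rbb · max L -1/2 · min R 0 — -1/4
4 of 13 · rbbr · max L -1/2 · min R -1/4 — -3/8
5 of 13 · rbbrb · max L -3/8 · min R -1/4 — -5/16
6 of 13 · rbbrbb · max L -5/16 · min R -1/4 — -9/32
7 of 13 · rbbrbbb · max L -9/32 · min R -1/4 — -17/64
8 of 13 · rbbrbbbr · max L -9/32 · min R -17/64 — -35/128
9 of 13 · rbbrbbbrb · max L -35/128 · min R -17/64 — -69/256
10 of 13 · rbbrbbbrbr · max L -35/128 · min R -69/256 — -139/512
11 of 13 · rbbrbbbrbrb · max L -139/512 · min R -69/256 — -277/1024
12 of 13 · rbbrbbbrbrbr · max L -139/512 · min R -277/1024 — -555/2048
13 of 13 · rbbrbbbrbrbrr · max L -139/512 · min R -555/2048 — -1111/4096

-1111/4096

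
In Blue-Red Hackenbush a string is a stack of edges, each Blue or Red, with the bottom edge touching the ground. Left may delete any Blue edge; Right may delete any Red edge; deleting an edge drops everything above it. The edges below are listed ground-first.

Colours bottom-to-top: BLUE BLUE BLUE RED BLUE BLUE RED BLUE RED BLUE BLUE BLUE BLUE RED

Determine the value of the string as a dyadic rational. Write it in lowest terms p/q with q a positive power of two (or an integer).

Prefix values for BLUE BLUE BLUE RED BLUE BLUE RED BLUE RED BLUE BLUE BLUE BLUE RED via {L|R} + simplicity:
B: Left { 0 }, Right { (no moves) } → simplest 1
BB: Left { 0; 1 }, Right { (no moves) } → simplest 2
BBB: Left { 0; 1; 2 }, Right { (no moves) } → simplest 3
BBBR: Left { 0; 1; 2 }, Right { 3 } → simplest 5/2
BBBRB: Left { 0; 1; 2; 5/2 }, Right { 3 } → simplest 11/4
BBBRBB: Left { 0; 1; 2; 5/2; 11/4 }, Right { 3 } → simplest 23/8
BBBRBBR: Left { 0; 1; 2; 5/2; 11/4 }, Right { 23/8; 3 } → simplest 45/16
BBBRBBRB: Left { 0; 1; 2; 5/2; 11/4; 45/16 }, Right { 23/8; 3 } → simplest 91/32
BBBRBBRBR: Left { 0; 1; 2; 5/2; 11/4; 45/16 }, Right { 91/32; 23/8; 3 } → simplest 181/64
BBBRBBRBRB: Left { 0; 1; 2; 5/2; 11/4; 45/16; 181/64 }, Right { 91/32; 23/8; 3 } → simplest 363/128
BBBRBBRBRBB: Left { 0; 1; 2; 5/2; 11/4; 45/16; 181/64; 363/128 }, Right { 91/32; 23/8; 3 } → simplest 727/256
BBBRBBRBRBBB: Left { 0; 1; 2; 5/2; 11/4; 45/16; 181/64; 363/128; 727/256 }, Right { 91/32; 23/8; 3 } → simplest 1455/512
BBBRBBRBRBBBB: Left { 0; 1; 2; 5/2; 11/4; 45/16; 181/64; 363/128; 727/256; 1455/512 }, Right { 91/32; 23/8; 3 } → simplest 2911/1024
BBBRBBRBRBBBBR: Left { 0; 1; 2; 5/2; 11/4; 45/16; 181/64; 363/128; 727/256; 1455/512 }, Right { 2911/1024; 91/32; 23/8; 3 } → simplest 5821/2048

5821/2048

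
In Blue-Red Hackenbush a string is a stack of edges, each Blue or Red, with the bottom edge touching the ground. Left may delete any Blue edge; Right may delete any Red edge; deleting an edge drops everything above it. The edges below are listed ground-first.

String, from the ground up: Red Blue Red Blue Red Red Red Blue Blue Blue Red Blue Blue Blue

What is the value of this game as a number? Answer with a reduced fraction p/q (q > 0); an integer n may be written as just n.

G(R) = {  | 0 } -> -1
G(RB) = { -1 | 0 } -> -1/2
G(RBR) = { -1 | -1/2, 0 } -> -3/4
G(RBRB) = { -1, -3/4 | -1/2, 0 } -> -5/8
G(RBRBR) = { -1, -3/4 | -5/8, -1/2, 0 } -> -11/16
G(RBRBRR) = { -1, -3/4 | -11/16, -5/8, -1/2, 0 } -> -23/32
G(RBRBRRR) = { -1, -3/4 | -23/32, -11/16, -5/8, -1/2, 0 } -> -47/64
G(RBRBRRRB) = { -1, -3/4, -47/64 | -23/32, -11/16, -5/8, -1/2, 0 } -> -93/128
G(RBRBRRRBB) = { -1, -3/4, -47/64, -93/128 | -23/32, -11/16, -5/8, -1/2, 0 } -> -185/256
G(RBRBRRRBBB) = { -1, -3/4, -47/64, -93/128, -185/256 | -23/32, -11/16, -5/8, -1/2, 0 } -> -369/512
G(RBRBRRRBBBR) = { -1, -3/4, -47/64, -93/128, -185/256 | -369/512, -23/32, -11/16, -5/8, -1/2, 0 } -> -739/1024
G(RBRBRRRBBBRB) = { -1, -3/4, -47/64, -93/128, -185/256, -739/1024 | -369/512, -23/32, -11/16, -5/8, -1/2, 0 } -> -1477/2048
G(RBRBRRRBBBRBB) = { -1, -3/4, -47/64, -93/128, -185/256, -739/1024, -1477/2048 | -369/512, -23/32, -11/16, -5/8, -1/2, 0 } -> -2953/4096
G(RBRBRRRBBBRBBB) = { -1, -3/4, -47/64, -93/128, -185/256, -739/1024, -1477/2048, -2953/4096 | -369/512, -23/32, -11/16, -5/8, -1/2, 0 } -> -5905/8192

-5905/8192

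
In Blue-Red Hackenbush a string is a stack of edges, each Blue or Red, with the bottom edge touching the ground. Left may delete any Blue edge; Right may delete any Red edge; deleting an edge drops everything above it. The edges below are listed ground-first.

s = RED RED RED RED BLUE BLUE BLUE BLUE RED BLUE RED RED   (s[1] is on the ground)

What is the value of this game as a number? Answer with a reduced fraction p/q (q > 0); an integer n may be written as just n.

Recurse on prefixes of the 12-edge string RED RED RED RED BLUE BLUE BLUE BLUE RED BLUE RED RED:
edge 1 of 12 (RED): { · | 0 } so -1
edge 2 of 12 (RED): { · | -1 0 } so -2
edge 3 of 12 (RED): { · | -2 -1 0 } so -3
edge 4 of 12 (RED): { · | -3 -2 -1 0 } so -4
edge 5 of 12 (BLUE): { -4 | -3 -2 -1 0 } so -7/2
edge 6 of 12 (BLUE): { -4 -7/2 | -3 -2 -1 0 } so -13/4
edge 7 of 12 (BLUE): { -4 -7/2 -13/4 | -3 -2 -1 0 } so -25/8
edge 8 of 12 (BLUE): { -4 -7/2 -13/4 -25/8 | -3 -2 -1 0 } so -49/16
edge 9 of 12 (RED): { -4 -7/2 -13/4 -25/8 | -49/16 -3 -2 -1 0 } so -99/32
edge 10 of 12 (BLUE): { -4 -7/2 -13/4 -25/8 -99/32 | -49/16 -3 -2 -1 0 } so -197/64
edge 11 of 12 (RED): { -4 -7/2 -13/4 -25/8 -99/32 | -197/64 -49/16 -3 -2 -1 0 } so -395/128
edge 12 of 12 (RED): { -4 -7/2 -13/4 -25/8 -99/32 | -395/128 -197/64 -49/16 -3 -2 -1 0 } so -791/256

-791/256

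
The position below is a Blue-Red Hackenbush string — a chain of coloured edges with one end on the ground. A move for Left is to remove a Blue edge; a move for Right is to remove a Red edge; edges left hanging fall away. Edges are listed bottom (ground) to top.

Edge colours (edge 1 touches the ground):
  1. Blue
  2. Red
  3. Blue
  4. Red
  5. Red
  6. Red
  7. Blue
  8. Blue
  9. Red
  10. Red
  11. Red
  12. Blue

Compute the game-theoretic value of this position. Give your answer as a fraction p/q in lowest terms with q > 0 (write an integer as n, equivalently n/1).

Prefix values for Blue Red Blue Red Red Red Blue Blue Red Red Red Blue via {L|R} + simplicity:
step 1: add Blue to get B; options L={ 0 } R={ ∅ } -> 1
step 2: add Red to get BR; options L={ 0 } R={ 1 } -> 1/2
step 3: add Blue to get BRB; options L={ 0; 1/2 } R={ 1 } -> 3/4
step 4: add Red to get BRBR; options L={ 0; 1/2 } R={ 3/4; 1 } -> 5/8
step 5: add Red to get BRBRR; options L={ 0; 1/2 } R={ 5/8; 3/4; 1 } -> 9/16
step 6: add Red to get BRBRRR; options L={ 0; 1/2 } R={ 9/16; 5/8; 3/4; 1 } -> 17/32
step 7: add Blue to get BRBRRRB; options L={ 0; 1/2; 17/32 } R={ 9/16; 5/8; 3/4; 1 } -> 35/64
step 8: add Blue to get BRBRRRBB; options L={ 0; 1/2; 17/32; 35/64 } R={ 9/16; 5/8; 3/4; 1 } -> 71/128
step 9: add Red to get BRBRRRBBR; options L={ 0; 1/2; 17/32; 35/64 } R={ 71/128; 9/16; 5/8; 3/4; 1 } -> 141/256
step 10: add Red to get BRBRRRBBRR; options L={ 0; 1/2; 17/32; 35/64 } R={ 141/256; 71/128; 9/16; 5/8; 3/4; 1 } -> 281/512
step 11: add Red to get BRBRRRBBRRR; options L={ 0; 1/2; 17/32; 35/64 } R={ 281/512; 141/256; 71/128; 9/16; 5/8; 3/4; 1 } -> 561/1024
step 12: add Blue to get BRBRRRBBRRRB; options L={ 0; 1/2; 17/32; 35/64; 561/1024 } R={ 281/512; 141/256; 71/128; 9/16; 5/8; 3/4; 1 } -> 1123/2048

1123/2048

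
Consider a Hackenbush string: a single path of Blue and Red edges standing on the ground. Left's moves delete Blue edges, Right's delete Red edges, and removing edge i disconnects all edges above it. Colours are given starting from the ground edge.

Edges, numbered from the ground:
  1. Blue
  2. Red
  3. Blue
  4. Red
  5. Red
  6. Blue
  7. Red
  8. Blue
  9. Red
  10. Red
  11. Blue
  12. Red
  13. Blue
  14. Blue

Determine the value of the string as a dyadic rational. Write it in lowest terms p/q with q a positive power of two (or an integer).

Build val(s[:k]) for k = 1..14, string s = Blue Red Blue Red Red Blue Red Blue Red Red Blue Red Blue Blue.
val_1 [B]  L=[0]  R=[·]  so 1
val_2 [BR]  L=[0]  R=[1]  so 1/2
val_3 [BRB]  L=[0, 1/2]  R=[1]  so 3/4
val_4 [BRBR]  L=[0, 1/2]  R=[3/4, 1]  so 5/8
val_5 [BRBRR]  L=[0, 1/2]  R=[5/8, 3/4, 1]  so 9/16
val_6 [BRBRRB]  L=[0, 1/2, 9/16]  R=[5/8, 3/4, 1]  so 19/32
val_7 [BRBRRBR]  L=[0, 1/2, 9/16]  R=[19/32, 5/8, 3/4, 1]  so 37/64
val_8 [BRBRRBRB]  L=[0, 1/2, 9/16, 37/64]  R=[19/32, 5/8, 3/4, 1]  so 75/128
val_9 [BRBRRBRBR]  L=[0, 1/2, 9/16, 37/64]  R=[75/128, 19/32, 5/8, 3/4, 1]  so 149/256
val_10 [BRBRRBRBRR]  L=[0, 1/2, 9/16, 37/64]  R=[149/256, 75/128, 19/32, 5/8, 3/4, 1]  so 297/512
val_11 [BRBRRBRBRRB]  L=[0, 1/2, 9/16, 37/64, 297/512]  R=[149/256, 75/128, 19/32, 5/8, 3/4, 1]  so 595/1024
val_12 [BRBRRBRBRRBR]  L=[0, 1/2, 9/16, 37/64, 297/512]  R=[595/1024, 149/256, 75/128, 19/32, 5/8, 3/4, 1]  so 1189/2048
val_13 [BRBRRBRBRRBRB]  L=[0, 1/2, 9/16, 37/64, 297/512, 1189/2048]  R=[595/1024, 149/256, 75/128, 19/32, 5/8, 3/4, 1]  so 2379/4096
val_14 [BRBRRBRBRRBRBB]  L=[0, 1/2, 9/16, 37/64, 297/512, 1189/2048, 2379/4096]  R=[595/1024, 149/256, 75/128, 19/32, 5/8, 3/4, 1]  so 4759/8192

4759/8192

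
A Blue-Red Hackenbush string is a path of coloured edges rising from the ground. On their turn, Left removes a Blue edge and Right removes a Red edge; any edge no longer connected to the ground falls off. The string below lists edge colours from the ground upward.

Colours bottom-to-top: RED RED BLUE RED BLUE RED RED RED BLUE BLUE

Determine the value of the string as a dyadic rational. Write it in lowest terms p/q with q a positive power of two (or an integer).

val(R) = {  | 0 } = -1
val(RR) = {  | -1,0 } = -2
val(RRB) = { -2 | -1,0 } = -3/2
val(RRBR) = { -2 | -3/2,-1,0 } = -7/4
val(RRBRB) = { -2,-7/4 | -3/2,-1,0 } = -13/8
val(RRBRBR) = { -2,-7/4 | -13/8,-3/2,-1,0 } = -27/16
val(RRBRBRR) = { -2,-7/4 | -27/16,-13/8,-3/2,-1,0 } = -55/32
val(RRBRBRRR) = { -2,-7/4 | -55/32,-27/16,-13/8,-3/2,-1,0 } = -111/64
val(RRBRBRRRB) = { -2,-7/4,-111/64 | -55/32,-27/16,-13/8,-3/2,-1,0 } = -221/128
val(RRBRBRRRBB) = { -2,-7/4,-111/64,-221/128 | -55/32,-27/16,-13/8,-3/2,-1,0 } = -441/256

-441/256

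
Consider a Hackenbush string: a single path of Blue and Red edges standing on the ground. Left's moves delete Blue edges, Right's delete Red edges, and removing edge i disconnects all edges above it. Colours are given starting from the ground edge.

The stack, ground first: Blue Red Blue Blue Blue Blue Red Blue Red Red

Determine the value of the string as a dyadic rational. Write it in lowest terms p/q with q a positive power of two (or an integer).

489/512

Build v(s[:k]) for k = 1..10, string s = Blue Red Blue Blue Blue Blue Red Blue Red Red.
v_1 [B]  L=[0]  R=[]  gives 1
v_2 [BR]  L=[0]  R=[1]  gives 1/2
v_3 [BRB]  L=[0; 1/2]  R=[1]  gives 3/4
v_4 [BRBB]  L=[0; 1/2; 3/4]  R=[1]  gives 7/8
v_5 [BRBBB]  L=[0; 1/2; 3/4; 7/8]  R=[1]  gives 15/16
v_6 [BRBBBB]  L=[0; 1/2; 3/4; 7/8; 15/16]  R=[1]  gives 31/32
v_7 [BRBBBBR]  L=[0; 1/2; 3/4; 7/8; 15/16]  R=[31/32; 1]  gives 61/64
v_8 [BRBBBBRB]  L=[0; 1/2; 3/4; 7/8; 15/16; 61/64]  R=[31/32; 1]  gives 123/128
v_9 [BRBBBBRBR]  L=[0; 1/2; 3/4; 7/8; 15/16; 61/64]  R=[123/128; 31/32; 1]  gives 245/256
v_10 [BRBBBBRBRR]  L=[0; 1/2; 3/4; 7/8; 15/16; 61/64]  R=[245/256; 123/128; 31/32; 1]  gives 489/512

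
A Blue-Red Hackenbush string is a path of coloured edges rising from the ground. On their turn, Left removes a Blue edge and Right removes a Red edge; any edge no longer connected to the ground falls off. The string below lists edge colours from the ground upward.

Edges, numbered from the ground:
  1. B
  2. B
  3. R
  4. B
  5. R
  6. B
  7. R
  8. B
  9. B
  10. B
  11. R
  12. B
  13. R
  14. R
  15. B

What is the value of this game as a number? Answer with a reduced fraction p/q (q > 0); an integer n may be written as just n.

Prefix values for B B R B R B R B B B R B R R B via {L|R} + simplicity:
step 1: add B to get B; options L={ 0 } R={ — } => 1
step 2: add B to get BB; options L={ 0, 1 } R={ — } => 2
step 3: add R to get BBR; options L={ 0, 1 } R={ 2 } => 3/2
step 4: add B to get BBRB; options L={ 0, 1, 3/2 } R={ 2 } => 7/4
step 5: add R to get BBRBR; options L={ 0, 1, 3/2 } R={ 7/4, 2 } => 13/8
step 6: add B to get BBRBRB; options L={ 0, 1, 3/2, 13/8 } R={ 7/4, 2 } => 27/16
step 7: add R to get BBRBRBR; options L={ 0, 1, 3/2, 13/8 } R={ 27/16, 7/4, 2 } => 53/32
step 8: add B to get BBRBRBRB; options L={ 0, 1, 3/2, 13/8, 53/32 } R={ 27/16, 7/4, 2 } => 107/64
step 9: add B to get BBRBRBRBB; options L={ 0, 1, 3/2, 13/8, 53/32, 107/64 } R={ 27/16, 7/4, 2 } => 215/128
step 10: add B to get BBRBRBRBBB; options L={ 0, 1, 3/2, 13/8, 53/32, 107/64, 215/128 } R={ 27/16, 7/4, 2 } => 431/256
step 11: add R to get BBRBRBRBBBR; options L={ 0, 1, 3/2, 13/8, 53/32, 107/64, 215/128 } R={ 431/256, 27/16, 7/4, 2 } => 861/512
step 12: add B to get BBRBRBRBBBRB; options L={ 0, 1, 3/2, 13/8, 53/32, 107/64, 215/128, 861/512 } R={ 431/256, 27/16, 7/4, 2 } => 1723/1024
step 13: add R to get BBRBRBRBBBRBR; options L={ 0, 1, 3/2, 13/8, 53/32, 107/64, 215/128, 861/512 } R={ 1723/1024, 431/256, 27/16, 7/4, 2 } => 3445/2048
step 14: add R to get BBRBRBRBBBRBRR; options L={ 0, 1, 3/2, 13/8, 53/32, 107/64, 215/128, 861/512 } R={ 3445/2048, 1723/1024, 431/256, 27/16, 7/4, 2 } => 6889/4096
step 15: add B to get BBRBRBRBBBRBRRB; options L={ 0, 1, 3/2, 13/8, 53/32, 107/64, 215/128, 861/512, 6889/4096 } R={ 3445/2048, 1723/1024, 431/256, 27/16, 7/4, 2 } => 13779/8192

13779/8192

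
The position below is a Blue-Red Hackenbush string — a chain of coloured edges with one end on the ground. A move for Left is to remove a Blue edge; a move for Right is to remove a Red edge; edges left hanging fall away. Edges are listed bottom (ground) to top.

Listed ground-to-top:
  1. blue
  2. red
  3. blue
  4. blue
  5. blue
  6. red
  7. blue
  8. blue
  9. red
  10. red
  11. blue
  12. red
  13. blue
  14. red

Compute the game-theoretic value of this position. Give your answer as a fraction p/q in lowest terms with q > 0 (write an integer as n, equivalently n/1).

7573/8192

Build G(s[:k]) for k = 1..14, string s = blue red blue blue blue red blue blue red red blue red blue red.
1 of 14 · b · max L 0 · min R +∞ so 1
2 of 14 · br · max L 0 · min R 1 so 1/2
3 of 14 · brb · max L 1/2 · min R 1 so 3/4
4 of 14 · brbb · max L 3/4 · min R 1 so 7/8
5 of 14 · brbbb · max L 7/8 · min R 1 so 15/16
6 of 14 · brbbbr · max L 7/8 · min R 15/16 so 29/32
7 of 14 · brbbbrb · max L 29/32 · min R 15/16 so 59/64
8 of 14 · brbbbrbb · max L 59/64 · min R 15/16 so 119/128
9 of 14 · brbbbrbbr · max L 59/64 · min R 119/128 so 237/256
10 of 14 · brbbbrbbrr · max L 59/64 · min R 237/256 so 473/512
11 of 14 · brbbbrbbrrb · max L 473/512 · min R 237/256 so 947/1024
12 of 14 · brbbbrbbrrbr · max L 473/512 · min R 947/1024 so 1893/2048
13 of 14 · brbbbrbbrrbrb · max L 1893/2048 · min R 947/1024 so 3787/4096
14 of 14 · brbbbrbbrrbrbr · max L 1893/2048 · min R 3787/4096 so 7573/8192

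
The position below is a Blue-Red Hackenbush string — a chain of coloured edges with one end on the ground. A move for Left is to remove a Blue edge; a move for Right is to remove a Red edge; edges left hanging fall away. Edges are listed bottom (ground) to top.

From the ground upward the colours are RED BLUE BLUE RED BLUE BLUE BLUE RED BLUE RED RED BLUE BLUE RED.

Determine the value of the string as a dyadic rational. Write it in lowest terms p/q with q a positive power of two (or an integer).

-2227/8192

Build value(s[:k]) for k = 1..14, string s = RED BLUE BLUE RED BLUE BLUE BLUE RED BLUE RED RED BLUE BLUE RED.
value_1 [R]  L=[(no moves)]  R=[0]  — -1
value_2 [RB]  L=[-1]  R=[0]  — -1/2
value_3 [RBB]  L=[-1; -1/2]  R=[0]  — -1/4
value_4 [RBBR]  L=[-1; -1/2]  R=[-1/4; 0]  — -3/8
value_5 [RBBRB]  L=[-1; -1/2; -3/8]  R=[-1/4; 0]  — -5/16
value_6 [RBBRBB]  L=[-1; -1/2; -3/8; -5/16]  R=[-1/4; 0]  — -9/32
value_7 [RBBRBBB]  L=[-1; -1/2; -3/8; -5/16; -9/32]  R=[-1/4; 0]  — -17/64
value_8 [RBBRBBBR]  L=[-1; -1/2; -3/8; -5/16; -9/32]  R=[-17/64; -1/4; 0]  — -35/128
value_9 [RBBRBBBRB]  L=[-1; -1/2; -3/8; -5/16; -9/32; -35/128]  R=[-17/64; -1/4; 0]  — -69/256
value_10 [RBBRBBBRBR]  L=[-1; -1/2; -3/8; -5/16; -9/32; -35/128]  R=[-69/256; -17/64; -1/4; 0]  — -139/512
value_11 [RBBRBBBRBRR]  L=[-1; -1/2; -3/8; -5/16; -9/32; -35/128]  R=[-139/512; -69/256; -17/64; -1/4; 0]  — -279/1024
value_12 [RBBRBBBRBRRB]  L=[-1; -1/2; -3/8; -5/16; -9/32; -35/128; -279/1024]  R=[-139/512; -69/256; -17/64; -1/4; 0]  — -557/2048
value_13 [RBBRBBBRBRRBB]  L=[-1; -1/2; -3/8; -5/16; -9/32; -35/128; -279/1024; -557/2048]  R=[-139/512; -69/256; -17/64; -1/4; 0]  — -1113/4096
value_14 [RBBRBBBRBRRBBR]  L=[-1; -1/2; -3/8; -5/16; -9/32; -35/128; -279/1024; -557/2048]  R=[-1113/4096; -139/512; -69/256; -17/64; -1/4; 0]  — -2227/8192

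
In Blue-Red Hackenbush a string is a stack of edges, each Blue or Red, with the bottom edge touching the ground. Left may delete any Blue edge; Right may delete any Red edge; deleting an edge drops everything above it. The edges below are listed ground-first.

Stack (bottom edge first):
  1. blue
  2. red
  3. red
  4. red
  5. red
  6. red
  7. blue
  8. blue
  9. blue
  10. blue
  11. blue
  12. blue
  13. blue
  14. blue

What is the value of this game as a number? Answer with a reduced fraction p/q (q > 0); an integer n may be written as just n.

511/8192

Build v(s[:k]) for k = 1..14, string s = blue red red red red red blue blue blue blue blue blue blue blue.
1 of 14 · b · max L 0 · min R +∞ gives 1
2 of 14 · br · max L 0 · min R 1 gives 1/2
3 of 14 · brr · max L 0 · min R 1/2 gives 1/4
4 of 14 · brrr · max L 0 · min R 1/4 gives 1/8
5 of 14 · brrrr · max L 0 · min R 1/8 gives 1/16
6 of 14 · brrrrr · max L 0 · min R 1/16 gives 1/32
7 of 14 · brrrrrb · max L 1/32 · min R 1/16 gives 3/64
8 of 14 · brrrrrbb · max L 3/64 · min R 1/16 gives 7/128
9 of 14 · brrrrrbbb · max L 7/128 · min R 1/16 gives 15/256
10 of 14 · brrrrrbbbb · max L 15/256 · min R 1/16 gives 31/512
11 of 14 · brrrrrbbbbb · max L 31/512 · min R 1/16 gives 63/1024
12 of 14 · brrrrrbbbbbb · max L 63/1024 · min R 1/16 gives 127/2048
13 of 14 · brrrrrbbbbbbb · max L 127/2048 · min R 1/16 gives 255/4096
14 of 14 · brrrrrbbbbbbbb · max L 255/4096 · min R 1/16 gives 511/8192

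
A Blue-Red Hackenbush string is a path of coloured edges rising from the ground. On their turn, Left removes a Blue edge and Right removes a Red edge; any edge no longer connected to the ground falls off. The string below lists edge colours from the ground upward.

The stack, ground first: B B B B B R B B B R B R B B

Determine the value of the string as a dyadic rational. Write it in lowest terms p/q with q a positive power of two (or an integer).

2519/512

Recurse on prefixes of the 14-edge string B B B B B R B B B R B R B B:
B: Left { 0 }, Right {  } = simplest 1
BB: Left { 0, 1 }, Right {  } = simplest 2
BBB: Left { 0, 1, 2 }, Right {  } = simplest 3
BBBB: Left { 0, 1, 2, 3 }, Right {  } = simplest 4
BBBBB: Left { 0, 1, 2, 3, 4 }, Right {  } = simplest 5
BBBBBR: Left { 0, 1, 2, 3, 4 }, Right { 5 } = simplest 9/2
BBBBBRB: Left { 0, 1, 2, 3, 4, 9/2 }, Right { 5 } = simplest 19/4
BBBBBRBB: Left { 0, 1, 2, 3, 4, 9/2, 19/4 }, Right { 5 } = simplest 39/8
BBBBBRBBB: Left { 0, 1, 2, 3, 4, 9/2, 19/4, 39/8 }, Right { 5 } = simplest 79/16
BBBBBRBBBR: Left { 0, 1, 2, 3, 4, 9/2, 19/4, 39/8 }, Right { 79/16, 5 } = simplest 157/32
BBBBBRBBBRB: Left { 0, 1, 2, 3, 4, 9/2, 19/4, 39/8, 157/32 }, Right { 79/16, 5 } = simplest 315/64
BBBBBRBBBRBR: Left { 0, 1, 2, 3, 4, 9/2, 19/4, 39/8, 157/32 }, Right { 315/64, 79/16, 5 } = simplest 629/128
BBBBBRBBBRBRB: Left { 0, 1, 2, 3, 4, 9/2, 19/4, 39/8, 157/32, 629/128 }, Right { 315/64, 79/16, 5 } = simplest 1259/256
BBBBBRBBBRBRBB: Left { 0, 1, 2, 3, 4, 9/2, 19/4, 39/8, 157/32, 629/128, 1259/256 }, Right { 315/64, 79/16, 5 } = simplest 2519/512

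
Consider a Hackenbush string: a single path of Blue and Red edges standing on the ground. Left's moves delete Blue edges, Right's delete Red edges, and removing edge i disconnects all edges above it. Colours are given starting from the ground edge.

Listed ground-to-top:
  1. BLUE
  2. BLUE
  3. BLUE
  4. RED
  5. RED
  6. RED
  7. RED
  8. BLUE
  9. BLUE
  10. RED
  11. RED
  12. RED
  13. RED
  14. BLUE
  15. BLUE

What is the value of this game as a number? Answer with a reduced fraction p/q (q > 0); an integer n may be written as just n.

value(B) = { 0 |  } gives 1
value(BB) = { 0 1 |  } gives 2
value(BBB) = { 0 1 2 |  } gives 3
value(BBBR) = { 0 1 2 | 3 } gives 5/2
value(BBBRR) = { 0 1 2 | 5/2 3 } gives 9/4
value(BBBRRR) = { 0 1 2 | 9/4 5/2 3 } gives 17/8
value(BBBRRRR) = { 0 1 2 | 17/8 9/4 5/2 3 } gives 33/16
value(BBBRRRRB) = { 0 1 2 33/16 | 17/8 9/4 5/2 3 } gives 67/32
value(BBBRRRRBB) = { 0 1 2 33/16 67/32 | 17/8 9/4 5/2 3 } gives 135/64
value(BBBRRRRBBR) = { 0 1 2 33/16 67/32 | 135/64 17/8 9/4 5/2 3 } gives 269/128
value(BBBRRRRBBRR) = { 0 1 2 33/16 67/32 | 269/128 135/64 17/8 9/4 5/2 3 } gives 537/256
value(BBBRRRRBBRRR) = { 0 1 2 33/16 67/32 | 537/256 269/128 135/64 17/8 9/4 5/2 3 } gives 1073/512
value(BBBRRRRBBRRRR) = { 0 1 2 33/16 67/32 | 1073/512 537/256 269/128 135/64 17/8 9/4 5/2 3 } gives 2145/1024
value(BBBRRRRBBRRRRB) = { 0 1 2 33/16 67/32 2145/1024 | 1073/512 537/256 269/128 135/64 17/8 9/4 5/2 3 } gives 4291/2048
value(BBBRRRRBBRRRRBB) = { 0 1 2 33/16 67/32 2145/1024 4291/2048 | 1073/512 537/256 269/128 135/64 17/8 9/4 5/2 3 } gives 8583/4096

8583/4096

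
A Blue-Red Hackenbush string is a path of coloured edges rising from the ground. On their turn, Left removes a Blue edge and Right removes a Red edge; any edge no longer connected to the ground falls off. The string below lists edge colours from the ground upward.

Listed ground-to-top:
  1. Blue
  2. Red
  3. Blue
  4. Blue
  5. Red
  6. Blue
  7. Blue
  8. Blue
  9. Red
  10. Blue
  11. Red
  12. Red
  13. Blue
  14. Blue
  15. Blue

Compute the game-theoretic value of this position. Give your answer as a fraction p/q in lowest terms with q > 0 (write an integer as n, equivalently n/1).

14159/16384

Recurse on prefixes of the 15-edge string Blue Red Blue Blue Red Blue Blue Blue Red Blue Red Red Blue Blue Blue:
1 of 15 · B · max L 0 · min R +∞ — 1
2 of 15 · BR · max L 0 · min R 1 — 1/2
3 of 15 · BRB · max L 1/2 · min R 1 — 3/4
4 of 15 · BRBB · max L 3/4 · min R 1 — 7/8
5 of 15 · BRBBR · max L 3/4 · min R 7/8 — 13/16
6 of 15 · BRBBRB · max L 13/16 · min R 7/8 — 27/32
7 of 15 · BRBBRBB · max L 27/32 · min R 7/8 — 55/64
8 of 15 · BRBBRBBB · max L 55/64 · min R 7/8 — 111/128
9 of 15 · BRBBRBBBR · max L 55/64 · min R 111/128 — 221/256
10 of 15 · BRBBRBBBRB · max L 221/256 · min R 111/128 — 443/512
11 of 15 · BRBBRBBBRBR · max L 221/256 · min R 443/512 — 885/1024
12 of 15 · BRBBRBBBRBRR · max L 221/256 · min R 885/1024 — 1769/2048
13 of 15 · BRBBRBBBRBRRB · max L 1769/2048 · min R 885/1024 — 3539/4096
14 of 15 · BRBBRBBBRBRRBB · max L 3539/4096 · min R 885/1024 — 7079/8192
15 of 15 · BRBBRBBBRBRRBBB · max L 7079/8192 · min R 885/1024 — 14159/16384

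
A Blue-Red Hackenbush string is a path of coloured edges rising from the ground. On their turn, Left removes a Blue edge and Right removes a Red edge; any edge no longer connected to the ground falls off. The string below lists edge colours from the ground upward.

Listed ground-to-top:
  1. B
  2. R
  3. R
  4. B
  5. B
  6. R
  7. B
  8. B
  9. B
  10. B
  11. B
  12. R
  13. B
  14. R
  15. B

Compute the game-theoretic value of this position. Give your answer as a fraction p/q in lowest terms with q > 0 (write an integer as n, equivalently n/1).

7147/16384

edge 1 of 15 (B): { 0 | ∅ } => 1
edge 2 of 15 (R): { 0 | 1 } => 1/2
edge 3 of 15 (R): { 0 | 1/2; 1 } => 1/4
edge 4 of 15 (B): { 0; 1/4 | 1/2; 1 } => 3/8
edge 5 of 15 (B): { 0; 1/4; 3/8 | 1/2; 1 } => 7/16
edge 6 of 15 (R): { 0; 1/4; 3/8 | 7/16; 1/2; 1 } => 13/32
edge 7 of 15 (B): { 0; 1/4; 3/8; 13/32 | 7/16; 1/2; 1 } => 27/64
edge 8 of 15 (B): { 0; 1/4; 3/8; 13/32; 27/64 | 7/16; 1/2; 1 } => 55/128
edge 9 of 15 (B): { 0; 1/4; 3/8; 13/32; 27/64; 55/128 | 7/16; 1/2; 1 } => 111/256
edge 10 of 15 (B): { 0; 1/4; 3/8; 13/32; 27/64; 55/128; 111/256 | 7/16; 1/2; 1 } => 223/512
edge 11 of 15 (B): { 0; 1/4; 3/8; 13/32; 27/64; 55/128; 111/256; 223/512 | 7/16; 1/2; 1 } => 447/1024
edge 12 of 15 (R): { 0; 1/4; 3/8; 13/32; 27/64; 55/128; 111/256; 223/512 | 447/1024; 7/16; 1/2; 1 } => 893/2048
edge 13 of 15 (B): { 0; 1/4; 3/8; 13/32; 27/64; 55/128; 111/256; 223/512; 893/2048 | 447/1024; 7/16; 1/2; 1 } => 1787/4096
edge 14 of 15 (R): { 0; 1/4; 3/8; 13/32; 27/64; 55/128; 111/256; 223/512; 893/2048 | 1787/4096; 447/1024; 7/16; 1/2; 1 } => 3573/8192
edge 15 of 15 (B): { 0; 1/4; 3/8; 13/32; 27/64; 55/128; 111/256; 223/512; 893/2048; 3573/8192 | 1787/4096; 447/1024; 7/16; 1/2; 1 } => 7147/16384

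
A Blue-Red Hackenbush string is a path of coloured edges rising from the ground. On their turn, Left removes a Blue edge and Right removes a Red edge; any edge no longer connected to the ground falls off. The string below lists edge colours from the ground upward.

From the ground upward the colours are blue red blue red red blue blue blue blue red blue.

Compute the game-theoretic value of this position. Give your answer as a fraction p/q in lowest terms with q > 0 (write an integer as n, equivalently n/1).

635/1024

Recurse on prefixes of the 11-edge string blue red blue red red blue blue blue blue red blue:
b: Left { 0 }, Right { (no moves) } — simplest 1
br: Left { 0 }, Right { 1 } — simplest 1/2
brb: Left { 0,1/2 }, Right { 1 } — simplest 3/4
brbr: Left { 0,1/2 }, Right { 3/4,1 } — simplest 5/8
brbrr: Left { 0,1/2 }, Right { 5/8,3/4,1 } — simplest 9/16
brbrrb: Left { 0,1/2,9/16 }, Right { 5/8,3/4,1 } — simplest 19/32
brbrrbb: Left { 0,1/2,9/16,19/32 }, Right { 5/8,3/4,1 } — simplest 39/64
brbrrbbb: Left { 0,1/2,9/16,19/32,39/64 }, Right { 5/8,3/4,1 } — simplest 79/128
brbrrbbbb: Left { 0,1/2,9/16,19/32,39/64,79/128 }, Right { 5/8,3/4,1 } — simplest 159/256
brbrrbbbbr: Left { 0,1/2,9/16,19/32,39/64,79/128 }, Right { 159/256,5/8,3/4,1 } — simplest 317/512
brbrrbbbbrb: Left { 0,1/2,9/16,19/32,39/64,79/128,317/512 }, Right { 159/256,5/8,3/4,1 } — simplest 635/1024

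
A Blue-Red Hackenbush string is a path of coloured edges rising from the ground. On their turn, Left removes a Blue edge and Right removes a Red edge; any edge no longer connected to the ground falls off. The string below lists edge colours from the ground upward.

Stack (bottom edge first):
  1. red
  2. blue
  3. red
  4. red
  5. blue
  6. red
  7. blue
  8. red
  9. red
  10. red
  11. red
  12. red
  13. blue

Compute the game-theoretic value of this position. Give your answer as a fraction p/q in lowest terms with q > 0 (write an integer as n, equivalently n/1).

Prefix values for red blue red red blue red blue red red red red red blue via {L|R} + simplicity:
g_1 [r]  L=[none]  R=[0]  so -1
g_2 [rb]  L=[-1]  R=[0]  so -1/2
g_3 [rbr]  L=[-1]  R=[-1/2 0]  so -3/4
g_4 [rbrr]  L=[-1]  R=[-3/4 -1/2 0]  so -7/8
g_5 [rbrrb]  L=[-1 -7/8]  R=[-3/4 -1/2 0]  so -13/16
g_6 [rbrrbr]  L=[-1 -7/8]  R=[-13/16 -3/4 -1/2 0]  so -27/32
g_7 [rbrrbrb]  L=[-1 -7/8 -27/32]  R=[-13/16 -3/4 -1/2 0]  so -53/64
g_8 [rbrrbrbr]  L=[-1 -7/8 -27/32]  R=[-53/64 -13/16 -3/4 -1/2 0]  so -107/128
g_9 [rbrrbrbrr]  L=[-1 -7/8 -27/32]  R=[-107/128 -53/64 -13/16 -3/4 -1/2 0]  so -215/256
g_10 [rbrrbrbrrr]  L=[-1 -7/8 -27/32]  R=[-215/256 -107/128 -53/64 -13/16 -3/4 -1/2 0]  so -431/512
g_11 [rbrrbrbrrrr]  L=[-1 -7/8 -27/32]  R=[-431/512 -215/256 -107/128 -53/64 -13/16 -3/4 -1/2 0]  so -863/1024
g_12 [rbrrbrbrrrrr]  L=[-1 -7/8 -27/32]  R=[-863/1024 -431/512 -215/256 -107/128 -53/64 -13/16 -3/4 -1/2 0]  so -1727/2048
g_13 [rbrrbrbrrrrrb]  L=[-1 -7/8 -27/32 -1727/2048]  R=[-863/1024 -431/512 -215/256 -107/128 -53/64 -13/16 -3/4 -1/2 0]  so -3453/4096

-3453/4096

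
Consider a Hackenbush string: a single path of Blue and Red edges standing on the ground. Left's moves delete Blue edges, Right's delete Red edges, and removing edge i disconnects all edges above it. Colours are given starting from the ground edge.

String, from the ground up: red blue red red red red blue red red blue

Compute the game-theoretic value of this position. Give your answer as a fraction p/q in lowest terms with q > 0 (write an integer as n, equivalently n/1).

-493/512

Recurse on prefixes of the 10-edge string red blue red red red red blue red red blue:
value(r) = { — | 0 } — -1
value(rb) = { -1 | 0 } — -1/2
value(rbr) = { -1 | -1/2, 0 } — -3/4
value(rbrr) = { -1 | -3/4, -1/2, 0 } — -7/8
value(rbrrr) = { -1 | -7/8, -3/4, -1/2, 0 } — -15/16
value(rbrrrr) = { -1 | -15/16, -7/8, -3/4, -1/2, 0 } — -31/32
value(rbrrrrb) = { -1, -31/32 | -15/16, -7/8, -3/4, -1/2, 0 } — -61/64
value(rbrrrrbr) = { -1, -31/32 | -61/64, -15/16, -7/8, -3/4, -1/2, 0 } — -123/128
value(rbrrrrbrr) = { -1, -31/32 | -123/128, -61/64, -15/16, -7/8, -3/4, -1/2, 0 } — -247/256
value(rbrrrrbrrb) = { -1, -31/32, -247/256 | -123/128, -61/64, -15/16, -7/8, -3/4, -1/2, 0 } — -493/512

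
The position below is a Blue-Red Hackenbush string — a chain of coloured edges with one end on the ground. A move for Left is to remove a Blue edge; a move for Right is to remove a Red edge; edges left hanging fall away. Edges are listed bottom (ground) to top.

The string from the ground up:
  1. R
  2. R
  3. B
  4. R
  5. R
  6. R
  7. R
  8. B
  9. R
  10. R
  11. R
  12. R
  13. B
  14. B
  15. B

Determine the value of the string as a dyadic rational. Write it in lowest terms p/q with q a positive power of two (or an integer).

R: Left { (no moves) }, Right { 0 } -> simplest -1
RR: Left { (no moves) }, Right { -1; 0 } -> simplest -2
RRB: Left { -2 }, Right { -1; 0 } -> simplest -3/2
RRBR: Left { -2 }, Right { -3/2; -1; 0 } -> simplest -7/4
RRBRR: Left { -2 }, Right { -7/4; -3/2; -1; 0 } -> simplest -15/8
RRBRRR: Left { -2 }, Right { -15/8; -7/4; -3/2; -1; 0 } -> simplest -31/16
RRBRRRR: Left { -2 }, Right { -31/16; -15/8; -7/4; -3/2; -1; 0 } -> simplest -63/32
RRBRRRRB: Left { -2; -63/32 }, Right { -31/16; -15/8; -7/4; -3/2; -1; 0 } -> simplest -125/64
RRBRRRRBR: Left { -2; -63/32 }, Right { -125/64; -31/16; -15/8; -7/4; -3/2; -1; 0 } -> simplest -251/128
RRBRRRRBRR: Left { -2; -63/32 }, Right { -251/128; -125/64; -31/16; -15/8; -7/4; -3/2; -1; 0 } -> simplest -503/256
RRBRRRRBRRR: Left { -2; -63/32 }, Right { -503/256; -251/128; -125/64; -31/16; -15/8; -7/4; -3/2; -1; 0 } -> simplest -1007/512
RRBRRRRBRRRR: Left { -2; -63/32 }, Right { -1007/512; -503/256; -251/128; -125/64; -31/16; -15/8; -7/4; -3/2; -1; 0 } -> simplest -2015/1024
RRBRRRRBRRRRB: Left { -2; -63/32; -2015/1024 }, Right { -1007/512; -503/256; -251/128; -125/64; -31/16; -15/8; -7/4; -3/2; -1; 0 } -> simplest -4029/2048
RRBRRRRBRRRRBB: Left { -2; -63/32; -2015/1024; -4029/2048 }, Right { -1007/512; -503/256; -251/128; -125/64; -31/16; -15/8; -7/4; -3/2; -1; 0 } -> simplest -8057/4096
RRBRRRRBRRRRBBB: Left { -2; -63/32; -2015/1024; -4029/2048; -8057/4096 }, Right { -1007/512; -503/256; -251/128; -125/64; -31/16; -15/8; -7/4; -3/2; -1; 0 } -> simplest -16113/8192

-16113/8192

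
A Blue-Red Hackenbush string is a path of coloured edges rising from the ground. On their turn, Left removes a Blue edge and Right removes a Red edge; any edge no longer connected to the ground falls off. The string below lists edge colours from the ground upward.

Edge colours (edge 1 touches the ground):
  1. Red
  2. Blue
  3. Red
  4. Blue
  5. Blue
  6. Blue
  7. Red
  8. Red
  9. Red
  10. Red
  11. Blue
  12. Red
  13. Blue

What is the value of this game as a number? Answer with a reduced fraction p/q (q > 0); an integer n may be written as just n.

R: Left { · }, Right { 0 } -> simplest -1
RB: Left { -1 }, Right { 0 } -> simplest -1/2
RBR: Left { -1 }, Right { -1/2, 0 } -> simplest -3/4
RBRB: Left { -1, -3/4 }, Right { -1/2, 0 } -> simplest -5/8
RBRBB: Left { -1, -3/4, -5/8 }, Right { -1/2, 0 } -> simplest -9/16
RBRBBB: Left { -1, -3/4, -5/8, -9/16 }, Right { -1/2, 0 } -> simplest -17/32
RBRBBBR: Left { -1, -3/4, -5/8, -9/16 }, Right { -17/32, -1/2, 0 } -> simplest -35/64
RBRBBBRR: Left { -1, -3/4, -5/8, -9/16 }, Right { -35/64, -17/32, -1/2, 0 } -> simplest -71/128
RBRBBBRRR: Left { -1, -3/4, -5/8, -9/16 }, Right { -71/128, -35/64, -17/32, -1/2, 0 } -> simplest -143/256
RBRBBBRRRR: Left { -1, -3/4, -5/8, -9/16 }, Right { -143/256, -71/128, -35/64, -17/32, -1/2, 0 } -> simplest -287/512
RBRBBBRRRRB: Left { -1, -3/4, -5/8, -9/16, -287/512 }, Right { -143/256, -71/128, -35/64, -17/32, -1/2, 0 } -> simplest -573/1024
RBRBBBRRRRBR: Left { -1, -3/4, -5/8, -9/16, -287/512 }, Right { -573/1024, -143/256, -71/128, -35/64, -17/32, -1/2, 0 } -> simplest -1147/2048
RBRBBBRRRRBRB: Left { -1, -3/4, -5/8, -9/16, -287/512, -1147/2048 }, Right { -573/1024, -143/256, -71/128, -35/64, -17/32, -1/2, 0 } -> simplest -2293/4096

-2293/4096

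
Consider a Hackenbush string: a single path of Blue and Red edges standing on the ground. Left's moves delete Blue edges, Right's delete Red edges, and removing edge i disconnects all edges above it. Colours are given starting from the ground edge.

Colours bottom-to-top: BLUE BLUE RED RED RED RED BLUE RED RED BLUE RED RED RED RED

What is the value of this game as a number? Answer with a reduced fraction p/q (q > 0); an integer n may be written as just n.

step 1: add BLUE to get B; options L={ 0 } R={ · } so 1
step 2: add BLUE to get BB; options L={ 0, 1 } R={ · } so 2
step 3: add RED to get BBR; options L={ 0, 1 } R={ 2 } so 3/2
step 4: add RED to get BBRR; options L={ 0, 1 } R={ 3/2, 2 } so 5/4
step 5: add RED to get BBRRR; options L={ 0, 1 } R={ 5/4, 3/2, 2 } so 9/8
step 6: add RED to get BBRRRR; options L={ 0, 1 } R={ 9/8, 5/4, 3/2, 2 } so 17/16
step 7: add BLUE to get BBRRRRB; options L={ 0, 1, 17/16 } R={ 9/8, 5/4, 3/2, 2 } so 35/32
step 8: add RED to get BBRRRRBR; options L={ 0, 1, 17/16 } R={ 35/32, 9/8, 5/4, 3/2, 2 } so 69/64
step 9: add RED to get BBRRRRBRR; options L={ 0, 1, 17/16 } R={ 69/64, 35/32, 9/8, 5/4, 3/2, 2 } so 137/128
step 10: add BLUE to get BBRRRRBRRB; options L={ 0, 1, 17/16, 137/128 } R={ 69/64, 35/32, 9/8, 5/4, 3/2, 2 } so 275/256
step 11: add RED to get BBRRRRBRRBR; options L={ 0, 1, 17/16, 137/128 } R={ 275/256, 69/64, 35/32, 9/8, 5/4, 3/2, 2 } so 549/512
step 12: add RED to get BBRRRRBRRBRR; options L={ 0, 1, 17/16, 137/128 } R={ 549/512, 275/256, 69/64, 35/32, 9/8, 5/4, 3/2, 2 } so 1097/1024
step 13: add RED to get BBRRRRBRRBRRR; options L={ 0, 1, 17/16, 137/128 } R={ 1097/1024, 549/512, 275/256, 69/64, 35/32, 9/8, 5/4, 3/2, 2 } so 2193/2048
step 14: add RED to get BBRRRRBRRBRRRR; options L={ 0, 1, 17/16, 137/128 } R={ 2193/2048, 1097/1024, 549/512, 275/256, 69/64, 35/32, 9/8, 5/4, 3/2, 2 } so 4385/4096

4385/4096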